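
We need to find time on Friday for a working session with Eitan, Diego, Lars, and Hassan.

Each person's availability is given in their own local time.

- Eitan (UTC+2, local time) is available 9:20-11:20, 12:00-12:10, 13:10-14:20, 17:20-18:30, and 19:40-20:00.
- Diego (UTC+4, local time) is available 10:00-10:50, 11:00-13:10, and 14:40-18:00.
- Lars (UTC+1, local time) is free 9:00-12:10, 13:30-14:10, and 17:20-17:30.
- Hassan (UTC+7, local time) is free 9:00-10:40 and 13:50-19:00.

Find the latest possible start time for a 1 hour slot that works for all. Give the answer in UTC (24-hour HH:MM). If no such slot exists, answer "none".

Eitan → UTC: 07:20–09:20, 10:00–10:10, 11:10–12:20, 15:20–16:30, 17:40–18:00.
Diego → UTC: 06:00–06:50, 07:00–09:10, 10:40–14:00.
Lars → UTC: 08:00–11:10, 12:30–13:10, 16:20–16:30.
Hassan → UTC: 02:00–03:40, 06:50–12:00.
Eitan ∩ Diego: 07:20–09:10, 11:10–12:20.
Eitan ∩ Diego ∩ Lars: 08:00–09:10.
Eitan ∩ Diego ∩ Lars ∩ Hassan: 08:00–09:10.
Windows ≥ 60 min: 08:00–09:10.
Latest start in the last window 08:00–09:10 is 09:10 − 60 min = 08:10.

08:10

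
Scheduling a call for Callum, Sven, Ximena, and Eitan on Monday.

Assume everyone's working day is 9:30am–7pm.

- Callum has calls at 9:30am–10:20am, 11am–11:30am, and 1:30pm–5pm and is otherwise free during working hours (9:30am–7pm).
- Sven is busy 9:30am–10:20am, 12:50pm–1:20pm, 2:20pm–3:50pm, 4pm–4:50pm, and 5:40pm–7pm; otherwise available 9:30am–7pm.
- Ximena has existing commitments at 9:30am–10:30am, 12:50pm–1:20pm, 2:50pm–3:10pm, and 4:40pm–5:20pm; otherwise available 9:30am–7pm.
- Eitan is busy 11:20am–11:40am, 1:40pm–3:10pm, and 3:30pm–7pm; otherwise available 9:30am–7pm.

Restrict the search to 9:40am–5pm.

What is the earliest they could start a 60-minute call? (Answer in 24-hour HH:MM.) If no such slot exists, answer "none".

11:40

Callum free within 09:30–19:00: 10:20–11:00, 11:30–13:30, 17:00–19:00.
Sven free within 09:30–19:00: 10:20–12:50, 13:20–14:20, 15:50–16:00, 16:50–17:40.
Ximena free within 09:30–19:00: 10:30–12:50, 13:20–14:50, 15:10–16:40, 17:20–19:00.
Eitan free within 09:30–19:00: 09:30–11:20, 11:40–13:40, 15:10–15:30.
Callum ∩ Sven: 10:20–11:00, 11:30–12:50, 13:20–13:30, 17:00–17:40.
Callum ∩ Sven ∩ Ximena: 10:30–11:00, 11:30–12:50, 13:20–13:30, 17:20–17:40.
Callum ∩ Sven ∩ Ximena ∩ Eitan: 10:30–11:00, 11:40–12:50, 13:20–13:30.
Restricted to 09:40–17:00: 10:30–11:00, 11:40–12:50, 13:20–13:30.
Windows ≥ 60 min: 11:40–12:50.
Earliest such window starts at 11:40.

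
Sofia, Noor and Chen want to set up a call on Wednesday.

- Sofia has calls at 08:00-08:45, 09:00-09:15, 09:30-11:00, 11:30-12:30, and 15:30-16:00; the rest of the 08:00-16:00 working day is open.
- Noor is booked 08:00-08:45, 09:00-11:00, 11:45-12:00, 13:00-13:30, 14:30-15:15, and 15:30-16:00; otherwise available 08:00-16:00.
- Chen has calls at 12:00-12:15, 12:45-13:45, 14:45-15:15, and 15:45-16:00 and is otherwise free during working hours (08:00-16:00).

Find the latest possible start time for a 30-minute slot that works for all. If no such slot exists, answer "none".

14:00

Sofia free within 08:00–16:00: 08:45–09:00, 09:15–09:30, 11:00–11:30, 12:30–15:30.
Noor free within 08:00–16:00: 08:45–09:00, 11:00–11:45, 12:00–13:00, 13:30–14:30, 15:15–15:30.
Chen free within 08:00–16:00: 08:00–12:00, 12:15–12:45, 13:45–14:45, 15:15–15:45.
Sofia ∩ Noor: 08:45–09:00, 11:00–11:30, 12:30–13:00, 13:30–14:30, 15:15–15:30.
Sofia ∩ Noor ∩ Chen: 08:45–09:00, 11:00–11:30, 12:30–12:45, 13:45–14:30, 15:15–15:30.
Windows ≥ 30 min: 11:00–11:30, 13:45–14:30.
Latest start in the last window 13:45–14:30 is 14:30 − 30 min = 14:00.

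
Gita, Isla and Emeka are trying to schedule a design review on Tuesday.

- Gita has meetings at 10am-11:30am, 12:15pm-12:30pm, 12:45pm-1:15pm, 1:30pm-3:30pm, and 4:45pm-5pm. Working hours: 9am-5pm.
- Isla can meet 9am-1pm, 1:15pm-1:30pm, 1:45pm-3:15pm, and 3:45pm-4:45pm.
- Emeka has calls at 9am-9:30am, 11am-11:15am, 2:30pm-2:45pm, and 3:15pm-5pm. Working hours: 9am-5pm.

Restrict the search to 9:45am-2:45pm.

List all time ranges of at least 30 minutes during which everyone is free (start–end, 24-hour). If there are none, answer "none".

Gita free within 09:00–17:00: 09:00–10:00, 11:30–12:15, 12:30–12:45, 13:15–13:30, 15:30–16:45.
Emeka free within 09:00–17:00: 09:30–11:00, 11:15–14:30, 14:45–15:15.
Gita ∩ Isla: 09:00–10:00, 11:30–12:15, 12:30–12:45, 13:15–13:30, 15:45–16:45.
Gita ∩ Isla ∩ Emeka: 09:30–10:00, 11:30–12:15, 12:30–12:45, 13:15–13:30.
Restricted to 09:45–14:45: 09:45–10:00, 11:30–12:15, 12:30–12:45, 13:15–13:30.
Windows ≥ 30 min: 11:30–12:15.

11:30–12:15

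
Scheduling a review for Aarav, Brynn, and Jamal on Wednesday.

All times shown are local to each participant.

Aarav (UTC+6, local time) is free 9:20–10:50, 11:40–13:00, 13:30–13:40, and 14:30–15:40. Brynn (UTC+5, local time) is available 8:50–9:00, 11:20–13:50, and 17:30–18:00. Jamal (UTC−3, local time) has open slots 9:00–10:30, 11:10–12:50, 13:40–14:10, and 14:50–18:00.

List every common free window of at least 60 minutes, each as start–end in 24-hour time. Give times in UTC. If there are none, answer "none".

Aarav → UTC: 03:20–04:50, 05:40–07:00, 07:30–07:40, 08:30–09:40.
Brynn → UTC: 03:50–04:00, 06:20–08:50, 12:30–13:00.
Jamal → UTC: 12:00–13:30, 14:10–15:50, 16:40–17:10, 17:50–21:00.
Aarav ∩ Brynn: 03:50–04:00, 06:20–07:00, 07:30–07:40, 08:30–08:50.
Aarav ∩ Brynn ∩ Jamal: (none).
Windows ≥ 60 min: (none).

none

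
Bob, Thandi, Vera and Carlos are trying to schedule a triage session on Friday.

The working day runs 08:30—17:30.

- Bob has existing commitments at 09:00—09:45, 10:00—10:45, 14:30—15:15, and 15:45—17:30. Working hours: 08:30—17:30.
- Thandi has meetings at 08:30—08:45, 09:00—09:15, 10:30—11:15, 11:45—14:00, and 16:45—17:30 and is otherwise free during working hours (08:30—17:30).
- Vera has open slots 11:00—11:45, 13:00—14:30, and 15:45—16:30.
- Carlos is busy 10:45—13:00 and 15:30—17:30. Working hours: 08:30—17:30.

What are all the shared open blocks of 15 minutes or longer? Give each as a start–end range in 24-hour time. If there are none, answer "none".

14:00–14:30

Bob free within 08:30–17:30: 08:30–09:00, 09:45–10:00, 10:45–14:30, 15:15–15:45.
Thandi free within 08:30–17:30: 08:45–09:00, 09:15–10:30, 11:15–11:45, 14:00–16:45.
Carlos free within 08:30–17:30: 08:30–10:45, 13:00–15:30.
Bob ∩ Thandi: 08:45–09:00, 09:45–10:00, 11:15–11:45, 14:00–14:30, 15:15–15:45.
Bob ∩ Thandi ∩ Vera: 11:15–11:45, 14:00–14:30.
Bob ∩ Thandi ∩ Vera ∩ Carlos: 14:00–14:30.
Windows ≥ 15 min: 14:00–14:30.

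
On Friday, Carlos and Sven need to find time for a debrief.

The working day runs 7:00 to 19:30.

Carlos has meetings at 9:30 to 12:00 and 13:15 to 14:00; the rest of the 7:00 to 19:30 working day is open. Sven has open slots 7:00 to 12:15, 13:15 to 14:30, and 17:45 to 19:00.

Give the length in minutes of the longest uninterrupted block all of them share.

Carlos free within 07:00–19:30: 07:00–09:30, 12:00–13:15, 14:00–19:30.
Carlos ∩ Sven: 07:00–09:30, 12:00–12:15, 14:00–14:30, 17:45–19:00.
Common window lengths: 150, 15, 30, 75 min; longest is 150.

150 minutes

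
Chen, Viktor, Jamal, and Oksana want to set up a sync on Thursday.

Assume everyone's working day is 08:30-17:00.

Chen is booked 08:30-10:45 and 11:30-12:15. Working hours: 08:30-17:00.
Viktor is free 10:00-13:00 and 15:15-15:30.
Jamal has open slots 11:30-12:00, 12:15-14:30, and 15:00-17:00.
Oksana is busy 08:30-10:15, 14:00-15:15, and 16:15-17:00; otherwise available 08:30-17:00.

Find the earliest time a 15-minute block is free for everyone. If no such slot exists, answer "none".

Chen free within 08:30–17:00: 10:45–11:30, 12:15–17:00.
Oksana free within 08:30–17:00: 10:15–14:00, 15:15–16:15.
Chen ∩ Viktor: 10:45–11:30, 12:15–13:00, 15:15–15:30.
Chen ∩ Viktor ∩ Jamal: 12:15–13:00, 15:15–15:30.
Chen ∩ Viktor ∩ Jamal ∩ Oksana: 12:15–13:00, 15:15–15:30.
Windows ≥ 15 min: 12:15–13:00, 15:15–15:30.
Earliest such window starts at 12:15.

12:15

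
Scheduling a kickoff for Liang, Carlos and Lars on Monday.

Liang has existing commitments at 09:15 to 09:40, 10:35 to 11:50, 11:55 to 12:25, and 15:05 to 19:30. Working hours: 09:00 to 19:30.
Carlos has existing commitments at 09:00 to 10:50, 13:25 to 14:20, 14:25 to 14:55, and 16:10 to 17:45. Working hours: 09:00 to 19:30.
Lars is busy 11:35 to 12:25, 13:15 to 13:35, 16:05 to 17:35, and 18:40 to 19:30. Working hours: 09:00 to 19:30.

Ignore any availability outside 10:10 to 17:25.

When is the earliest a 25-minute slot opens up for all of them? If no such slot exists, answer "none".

Liang free within 09:00–19:30: 09:00–09:15, 09:40–10:35, 11:50–11:55, 12:25–15:05.
Carlos free within 09:00–19:30: 10:50–13:25, 14:20–14:25, 14:55–16:10, 17:45–19:30.
Lars free within 09:00–19:30: 09:00–11:35, 12:25–13:15, 13:35–16:05, 17:35–18:40.
Liang ∩ Carlos: 11:50–11:55, 12:25–13:25, 14:20–14:25, 14:55–15:05.
Liang ∩ Carlos ∩ Lars: 12:25–13:15, 14:20–14:25, 14:55–15:05.
Restricted to 10:10–17:25: 12:25–13:15, 14:20–14:25, 14:55–15:05.
Windows ≥ 25 min: 12:25–13:15.
Earliest such window starts at 12:25.

12:25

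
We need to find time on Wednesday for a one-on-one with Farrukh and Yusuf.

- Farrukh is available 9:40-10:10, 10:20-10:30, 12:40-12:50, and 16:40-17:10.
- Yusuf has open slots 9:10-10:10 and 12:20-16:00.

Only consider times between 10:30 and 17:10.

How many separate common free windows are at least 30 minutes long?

Farrukh ∩ Yusuf: 09:40–10:10, 12:40–12:50.
Restricted to 10:30–17:10: 12:40–12:50.
Windows ≥ 30 min: (none).
That's 0 windows.

0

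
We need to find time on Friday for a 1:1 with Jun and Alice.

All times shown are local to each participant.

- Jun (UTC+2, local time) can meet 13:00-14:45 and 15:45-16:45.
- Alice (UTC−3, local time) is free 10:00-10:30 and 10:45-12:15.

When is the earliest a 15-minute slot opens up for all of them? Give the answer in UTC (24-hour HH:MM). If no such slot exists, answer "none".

13:45

Jun → UTC: 11:00–12:45, 13:45–14:45.
Alice → UTC: 13:00–13:30, 13:45–15:15.
Jun ∩ Alice: 13:45–14:45.
Windows ≥ 15 min: 13:45–14:45.
Earliest such window starts at 13:45.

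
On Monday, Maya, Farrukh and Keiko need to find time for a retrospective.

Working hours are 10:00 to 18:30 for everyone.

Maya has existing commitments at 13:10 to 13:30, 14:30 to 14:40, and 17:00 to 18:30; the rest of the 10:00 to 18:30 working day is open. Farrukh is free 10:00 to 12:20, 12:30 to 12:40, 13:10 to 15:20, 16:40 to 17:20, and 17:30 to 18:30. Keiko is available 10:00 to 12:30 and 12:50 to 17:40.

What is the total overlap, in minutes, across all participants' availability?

Maya free within 10:00–18:30: 10:00–13:10, 13:30–14:30, 14:40–17:00.
Maya ∩ Farrukh: 10:00–12:20, 12:30–12:40, 13:30–14:30, 14:40–15:20, 16:40–17:00.
Maya ∩ Farrukh ∩ Keiko: 10:00–12:20, 13:30–14:30, 14:40–15:20, 16:40–17:00.
Total common minutes: 140 + 60 + 40 + 20 = 260.

260 minutes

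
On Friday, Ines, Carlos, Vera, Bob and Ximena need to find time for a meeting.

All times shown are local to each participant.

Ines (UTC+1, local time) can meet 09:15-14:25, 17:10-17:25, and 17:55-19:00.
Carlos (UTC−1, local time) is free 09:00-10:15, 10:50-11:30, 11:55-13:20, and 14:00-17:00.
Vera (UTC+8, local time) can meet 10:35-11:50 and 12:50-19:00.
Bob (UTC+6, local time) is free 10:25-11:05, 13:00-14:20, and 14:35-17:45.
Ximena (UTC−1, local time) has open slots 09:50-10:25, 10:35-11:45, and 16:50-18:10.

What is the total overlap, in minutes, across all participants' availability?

Ines → UTC: 08:15–13:25, 16:10–16:25, 16:55–18:00.
Carlos → UTC: 10:00–11:15, 11:50–12:30, 12:55–14:20, 15:00–18:00.
Vera → UTC: 02:35–03:50, 04:50–11:00.
Bob → UTC: 04:25–05:05, 07:00–08:20, 08:35–11:45.
Ximena → UTC: 10:50–11:25, 11:35–12:45, 17:50–19:10.
Ines ∩ Carlos: 10:00–11:15, 11:50–12:30, 12:55–13:25, 16:10–16:25, 16:55–18:00.
Ines ∩ Carlos ∩ Vera: 10:00–11:00.
Ines ∩ Carlos ∩ Vera ∩ Bob: 10:00–11:00.
Ines ∩ Carlos ∩ Vera ∩ Bob ∩ Ximena: 10:50–11:00.
Total common minutes: 10.

10 minutes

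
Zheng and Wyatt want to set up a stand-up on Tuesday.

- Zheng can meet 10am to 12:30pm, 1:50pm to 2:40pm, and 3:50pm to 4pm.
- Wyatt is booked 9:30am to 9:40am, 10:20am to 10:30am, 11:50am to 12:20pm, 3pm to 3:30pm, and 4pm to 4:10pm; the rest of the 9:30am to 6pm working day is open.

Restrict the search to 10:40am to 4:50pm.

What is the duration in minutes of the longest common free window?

Wyatt free within 09:30–18:00: 09:40–10:20, 10:30–11:50, 12:20–15:00, 15:30–16:00, 16:10–18:00.
Zheng ∩ Wyatt: 10:00–10:20, 10:30–11:50, 12:20–12:30, 13:50–14:40, 15:50–16:00.
Restricted to 10:40–16:50: 10:40–11:50, 12:20–12:30, 13:50–14:40, 15:50–16:00.
Common window lengths: 70, 10, 50, 10 min; longest is 70.

70 minutes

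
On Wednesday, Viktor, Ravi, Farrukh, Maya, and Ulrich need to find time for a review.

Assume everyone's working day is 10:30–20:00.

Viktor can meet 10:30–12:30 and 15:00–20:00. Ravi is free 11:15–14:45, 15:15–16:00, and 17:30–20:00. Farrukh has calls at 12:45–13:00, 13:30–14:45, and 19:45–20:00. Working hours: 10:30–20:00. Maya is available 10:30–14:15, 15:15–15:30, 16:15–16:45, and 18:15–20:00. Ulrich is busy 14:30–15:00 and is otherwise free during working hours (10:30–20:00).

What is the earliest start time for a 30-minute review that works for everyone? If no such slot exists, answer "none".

11:15

Farrukh free within 10:30–20:00: 10:30–12:45, 13:00–13:30, 14:45–19:45.
Ulrich free within 10:30–20:00: 10:30–14:30, 15:00–20:00.
Viktor ∩ Ravi: 11:15–12:30, 15:15–16:00, 17:30–20:00.
Viktor ∩ Ravi ∩ Farrukh: 11:15–12:30, 15:15–16:00, 17:30–19:45.
Viktor ∩ Ravi ∩ Farrukh ∩ Maya: 11:15–12:30, 15:15–15:30, 18:15–19:45.
Viktor ∩ Ravi ∩ Farrukh ∩ Maya ∩ Ulrich: 11:15–12:30, 15:15–15:30, 18:15–19:45.
Windows ≥ 30 min: 11:15–12:30, 18:15–19:45.
Earliest such window starts at 11:15.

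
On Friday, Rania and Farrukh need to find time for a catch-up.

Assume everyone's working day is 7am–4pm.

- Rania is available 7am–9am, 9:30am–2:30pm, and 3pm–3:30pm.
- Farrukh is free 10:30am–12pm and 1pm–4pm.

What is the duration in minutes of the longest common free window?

90 minutes

Rania ∩ Farrukh: 10:30–12:00, 13:00–14:30, 15:00–15:30.
Common window lengths: 90, 90, 30 min; longest is 90.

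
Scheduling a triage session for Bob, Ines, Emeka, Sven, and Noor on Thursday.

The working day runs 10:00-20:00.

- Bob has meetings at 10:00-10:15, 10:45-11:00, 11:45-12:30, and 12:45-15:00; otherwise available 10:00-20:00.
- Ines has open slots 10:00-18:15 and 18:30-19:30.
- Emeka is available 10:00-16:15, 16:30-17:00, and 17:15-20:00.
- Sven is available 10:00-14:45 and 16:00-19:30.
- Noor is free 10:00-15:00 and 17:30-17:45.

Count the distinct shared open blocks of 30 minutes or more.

Bob free within 10:00–20:00: 10:15–10:45, 11:00–11:45, 12:30–12:45, 15:00–20:00.
Bob ∩ Ines: 10:15–10:45, 11:00–11:45, 12:30–12:45, 15:00–18:15, 18:30–19:30.
Bob ∩ Ines ∩ Emeka: 10:15–10:45, 11:00–11:45, 12:30–12:45, 15:00–16:15, 16:30–17:00, 17:15–18:15, 18:30–19:30.
Bob ∩ Ines ∩ Emeka ∩ Sven: 10:15–10:45, 11:00–11:45, 12:30–12:45, 16:00–16:15, 16:30–17:00, 17:15–18:15, 18:30–19:30.
Bob ∩ Ines ∩ Emeka ∩ Sven ∩ Noor: 10:15–10:45, 11:00–11:45, 12:30–12:45, 17:30–17:45.
Windows ≥ 30 min: 10:15–10:45, 11:00–11:45.
That's 2 windows.

2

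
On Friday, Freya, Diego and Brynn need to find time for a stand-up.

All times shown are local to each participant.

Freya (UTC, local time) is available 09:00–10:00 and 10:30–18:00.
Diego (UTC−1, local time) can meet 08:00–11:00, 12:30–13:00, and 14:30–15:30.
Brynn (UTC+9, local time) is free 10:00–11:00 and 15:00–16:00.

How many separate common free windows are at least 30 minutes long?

Freya → UTC: 09:00–10:00, 10:30–18:00.
Diego → UTC: 09:00–12:00, 13:30–14:00, 15:30–16:30.
Brynn → UTC: 01:00–02:00, 06:00–07:00.
Freya ∩ Diego: 09:00–10:00, 10:30–12:00, 13:30–14:00, 15:30–16:30.
Freya ∩ Diego ∩ Brynn: (none).
Windows ≥ 30 min: (none).
That's 0 windows.

0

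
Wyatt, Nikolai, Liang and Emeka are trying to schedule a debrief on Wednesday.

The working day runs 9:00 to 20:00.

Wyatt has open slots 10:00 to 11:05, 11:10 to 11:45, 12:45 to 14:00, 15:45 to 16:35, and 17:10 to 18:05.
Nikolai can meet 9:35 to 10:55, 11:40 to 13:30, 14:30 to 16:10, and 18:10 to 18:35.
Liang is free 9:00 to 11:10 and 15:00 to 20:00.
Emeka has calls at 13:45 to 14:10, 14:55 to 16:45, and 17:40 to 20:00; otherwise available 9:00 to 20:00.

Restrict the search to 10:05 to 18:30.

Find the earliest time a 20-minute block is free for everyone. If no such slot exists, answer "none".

10:05

Emeka free within 09:00–20:00: 09:00–13:45, 14:10–14:55, 16:45–17:40.
Wyatt ∩ Nikolai: 10:00–10:55, 11:40–11:45, 12:45–13:30, 15:45–16:10.
Wyatt ∩ Nikolai ∩ Liang: 10:00–10:55, 15:45–16:10.
Wyatt ∩ Nikolai ∩ Liang ∩ Emeka: 10:00–10:55.
Restricted to 10:05–18:30: 10:05–10:55.
Windows ≥ 20 min: 10:05–10:55.
Earliest such window starts at 10:05.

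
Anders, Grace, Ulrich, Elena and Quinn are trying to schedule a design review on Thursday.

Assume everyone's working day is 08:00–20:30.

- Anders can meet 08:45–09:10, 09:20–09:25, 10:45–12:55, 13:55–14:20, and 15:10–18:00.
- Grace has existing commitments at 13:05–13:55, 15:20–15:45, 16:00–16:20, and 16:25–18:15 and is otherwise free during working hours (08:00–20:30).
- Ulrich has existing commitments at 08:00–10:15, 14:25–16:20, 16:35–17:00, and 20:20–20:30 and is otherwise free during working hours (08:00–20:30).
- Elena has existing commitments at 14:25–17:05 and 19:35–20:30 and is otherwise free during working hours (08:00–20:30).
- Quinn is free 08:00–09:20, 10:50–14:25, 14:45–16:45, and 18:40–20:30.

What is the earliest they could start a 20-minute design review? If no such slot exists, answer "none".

10:50

Grace free within 08:00–20:30: 08:00–13:05, 13:55–15:20, 15:45–16:00, 16:20–16:25, 18:15–20:30.
Ulrich free within 08:00–20:30: 10:15–14:25, 16:20–16:35, 17:00–20:20.
Elena free within 08:00–20:30: 08:00–14:25, 17:05–19:35.
Anders ∩ Grace: 08:45–09:10, 09:20–09:25, 10:45–12:55, 13:55–14:20, 15:10–15:20, 15:45–16:00, 16:20–16:25.
Anders ∩ Grace ∩ Ulrich: 10:45–12:55, 13:55–14:20, 16:20–16:25.
Anders ∩ Grace ∩ Ulrich ∩ Elena: 10:45–12:55, 13:55–14:20.
Anders ∩ Grace ∩ Ulrich ∩ Elena ∩ Quinn: 10:50–12:55, 13:55–14:20.
Windows ≥ 20 min: 10:50–12:55, 13:55–14:20.
Earliest such window starts at 10:50.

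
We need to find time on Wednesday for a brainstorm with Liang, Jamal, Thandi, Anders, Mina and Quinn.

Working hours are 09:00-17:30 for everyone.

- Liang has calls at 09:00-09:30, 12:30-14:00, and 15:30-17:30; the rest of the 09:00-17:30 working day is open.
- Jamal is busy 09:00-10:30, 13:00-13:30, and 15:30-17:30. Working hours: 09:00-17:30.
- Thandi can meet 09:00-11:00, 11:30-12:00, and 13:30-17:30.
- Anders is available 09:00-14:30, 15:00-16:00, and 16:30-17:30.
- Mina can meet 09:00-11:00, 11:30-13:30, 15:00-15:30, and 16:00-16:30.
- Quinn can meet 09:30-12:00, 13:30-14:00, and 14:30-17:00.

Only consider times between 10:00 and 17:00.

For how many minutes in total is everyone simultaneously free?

90 minutes

Liang free within 09:00–17:30: 09:30–12:30, 14:00–15:30.
Jamal free within 09:00–17:30: 10:30–13:00, 13:30–15:30.
Liang ∩ Jamal: 10:30–12:30, 14:00–15:30.
Liang ∩ Jamal ∩ Thandi: 10:30–11:00, 11:30–12:00, 14:00–15:30.
Liang ∩ Jamal ∩ Thandi ∩ Anders: 10:30–11:00, 11:30–12:00, 14:00–14:30, 15:00–15:30.
Liang ∩ Jamal ∩ Thandi ∩ Anders ∩ Mina: 10:30–11:00, 11:30–12:00, 15:00–15:30.
Liang ∩ Jamal ∩ Thandi ∩ Anders ∩ Mina ∩ Quinn: 10:30–11:00, 11:30–12:00, 15:00–15:30.
Restricted to 10:00–17:00: 10:30–11:00, 11:30–12:00, 15:00–15:30.
Total common minutes: 30 + 30 + 30 = 90.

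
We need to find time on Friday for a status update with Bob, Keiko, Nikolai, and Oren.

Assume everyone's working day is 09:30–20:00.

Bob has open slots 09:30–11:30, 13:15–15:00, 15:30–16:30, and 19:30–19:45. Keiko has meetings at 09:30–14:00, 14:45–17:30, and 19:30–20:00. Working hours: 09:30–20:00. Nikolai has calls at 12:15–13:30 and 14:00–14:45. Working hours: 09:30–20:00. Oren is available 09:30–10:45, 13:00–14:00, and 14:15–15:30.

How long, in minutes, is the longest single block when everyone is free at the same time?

0 minutes

Keiko free within 09:30–20:00: 14:00–14:45, 17:30–19:30.
Nikolai free within 09:30–20:00: 09:30–12:15, 13:30–14:00, 14:45–20:00.
Bob ∩ Keiko: 14:00–14:45.
Bob ∩ Keiko ∩ Nikolai: (none).
Bob ∩ Keiko ∩ Nikolai ∩ Oren: (none).
No common window.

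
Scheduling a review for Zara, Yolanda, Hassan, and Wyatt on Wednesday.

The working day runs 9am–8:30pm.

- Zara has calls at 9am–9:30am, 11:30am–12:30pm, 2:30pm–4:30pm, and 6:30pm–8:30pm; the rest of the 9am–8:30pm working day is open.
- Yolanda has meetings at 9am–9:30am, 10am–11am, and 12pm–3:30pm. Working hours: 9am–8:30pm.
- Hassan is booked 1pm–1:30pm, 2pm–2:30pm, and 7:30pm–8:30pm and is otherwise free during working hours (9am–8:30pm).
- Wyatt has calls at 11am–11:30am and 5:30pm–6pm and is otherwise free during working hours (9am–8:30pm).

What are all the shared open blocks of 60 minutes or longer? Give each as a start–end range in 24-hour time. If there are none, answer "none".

16:30–17:30

Zara free within 09:00–20:30: 09:30–11:30, 12:30–14:30, 16:30–18:30.
Yolanda free within 09:00–20:30: 09:30–10:00, 11:00–12:00, 15:30–20:30.
Hassan free within 09:00–20:30: 09:00–13:00, 13:30–14:00, 14:30–19:30.
Wyatt free within 09:00–20:30: 09:00–11:00, 11:30–17:30, 18:00–20:30.
Zara ∩ Yolanda: 09:30–10:00, 11:00–11:30, 16:30–18:30.
Zara ∩ Yolanda ∩ Hassan: 09:30–10:00, 11:00–11:30, 16:30–18:30.
Zara ∩ Yolanda ∩ Hassan ∩ Wyatt: 09:30–10:00, 16:30–17:30, 18:00–18:30.
Windows ≥ 60 min: 16:30–17:30.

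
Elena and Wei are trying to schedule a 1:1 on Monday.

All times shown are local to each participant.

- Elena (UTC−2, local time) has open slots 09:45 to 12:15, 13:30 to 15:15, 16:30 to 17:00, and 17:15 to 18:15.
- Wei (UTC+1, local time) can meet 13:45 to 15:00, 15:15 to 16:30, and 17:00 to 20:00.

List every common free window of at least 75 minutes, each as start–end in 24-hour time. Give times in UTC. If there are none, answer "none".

Elena → UTC: 11:45–14:15, 15:30–17:15, 18:30–19:00, 19:15–20:15.
Wei → UTC: 12:45–14:00, 14:15–15:30, 16:00–19:00.
Elena ∩ Wei: 12:45–14:00, 16:00–17:15, 18:30–19:00.
Windows ≥ 75 min: 12:45–14:00, 16:00–17:15.

12:45–14:00, 16:00–17:15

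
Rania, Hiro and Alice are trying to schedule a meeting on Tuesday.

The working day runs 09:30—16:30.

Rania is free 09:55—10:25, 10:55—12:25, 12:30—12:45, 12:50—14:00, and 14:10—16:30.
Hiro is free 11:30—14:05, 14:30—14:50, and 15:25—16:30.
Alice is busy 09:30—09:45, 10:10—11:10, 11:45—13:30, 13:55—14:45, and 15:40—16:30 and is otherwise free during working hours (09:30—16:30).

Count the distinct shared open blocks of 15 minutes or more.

3

Alice free within 09:30–16:30: 09:45–10:10, 11:10–11:45, 13:30–13:55, 14:45–15:40.
Rania ∩ Hiro: 11:30–12:25, 12:30–12:45, 12:50–14:00, 14:30–14:50, 15:25–16:30.
Rania ∩ Hiro ∩ Alice: 11:30–11:45, 13:30–13:55, 14:45–14:50, 15:25–15:40.
Windows ≥ 15 min: 11:30–11:45, 13:30–13:55, 15:25–15:40.
That's 3 windows.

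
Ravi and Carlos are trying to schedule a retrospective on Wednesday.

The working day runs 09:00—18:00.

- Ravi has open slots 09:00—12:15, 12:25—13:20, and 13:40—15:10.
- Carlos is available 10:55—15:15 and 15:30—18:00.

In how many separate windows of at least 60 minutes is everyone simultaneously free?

2

Ravi ∩ Carlos: 10:55–12:15, 12:25–13:20, 13:40–15:10.
Windows ≥ 60 min: 10:55–12:15, 13:40–15:10.
That's 2 windows.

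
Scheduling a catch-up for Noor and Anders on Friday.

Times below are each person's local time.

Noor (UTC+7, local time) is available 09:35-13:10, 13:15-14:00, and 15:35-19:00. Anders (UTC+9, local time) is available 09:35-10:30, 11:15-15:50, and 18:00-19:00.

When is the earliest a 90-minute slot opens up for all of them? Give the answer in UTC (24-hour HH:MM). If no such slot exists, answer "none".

Noor → UTC: 02:35–06:10, 06:15–07:00, 08:35–12:00.
Anders → UTC: 00:35–01:30, 02:15–06:50, 09:00–10:00.
Noor ∩ Anders: 02:35–06:10, 06:15–06:50, 09:00–10:00.
Windows ≥ 90 min: 02:35–06:10.
Earliest such window starts at 02:35.

02:35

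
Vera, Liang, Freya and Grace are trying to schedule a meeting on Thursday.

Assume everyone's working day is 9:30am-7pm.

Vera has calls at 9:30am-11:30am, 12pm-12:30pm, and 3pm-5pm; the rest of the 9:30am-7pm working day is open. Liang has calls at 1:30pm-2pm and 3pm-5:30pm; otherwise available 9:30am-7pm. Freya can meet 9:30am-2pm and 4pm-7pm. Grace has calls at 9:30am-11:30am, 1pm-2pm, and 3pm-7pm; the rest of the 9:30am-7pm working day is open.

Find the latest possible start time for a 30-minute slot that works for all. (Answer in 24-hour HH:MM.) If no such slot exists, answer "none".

12:30

Vera free within 09:30–19:00: 11:30–12:00, 12:30–15:00, 17:00–19:00.
Liang free within 09:30–19:00: 09:30–13:30, 14:00–15:00, 17:30–19:00.
Grace free within 09:30–19:00: 11:30–13:00, 14:00–15:00.
Vera ∩ Liang: 11:30–12:00, 12:30–13:30, 14:00–15:00, 17:30–19:00.
Vera ∩ Liang ∩ Freya: 11:30–12:00, 12:30–13:30, 17:30–19:00.
Vera ∩ Liang ∩ Freya ∩ Grace: 11:30–12:00, 12:30–13:00.
Windows ≥ 30 min: 11:30–12:00, 12:30–13:00.
Latest start in the last window 12:30–13:00 is 13:00 − 30 min = 12:30.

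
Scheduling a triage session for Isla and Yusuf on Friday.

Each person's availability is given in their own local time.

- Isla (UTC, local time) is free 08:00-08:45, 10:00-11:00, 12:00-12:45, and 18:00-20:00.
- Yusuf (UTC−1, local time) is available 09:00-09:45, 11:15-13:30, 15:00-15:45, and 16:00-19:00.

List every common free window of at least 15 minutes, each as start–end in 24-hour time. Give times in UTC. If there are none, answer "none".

10:00–10:45, 12:15–12:45, 18:00–20:00

Isla → UTC: 08:00–08:45, 10:00–11:00, 12:00–12:45, 18:00–20:00.
Yusuf → UTC: 10:00–10:45, 12:15–14:30, 16:00–16:45, 17:00–20:00.
Isla ∩ Yusuf: 10:00–10:45, 12:15–12:45, 18:00–20:00.
Windows ≥ 15 min: 10:00–10:45, 12:15–12:45, 18:00–20:00.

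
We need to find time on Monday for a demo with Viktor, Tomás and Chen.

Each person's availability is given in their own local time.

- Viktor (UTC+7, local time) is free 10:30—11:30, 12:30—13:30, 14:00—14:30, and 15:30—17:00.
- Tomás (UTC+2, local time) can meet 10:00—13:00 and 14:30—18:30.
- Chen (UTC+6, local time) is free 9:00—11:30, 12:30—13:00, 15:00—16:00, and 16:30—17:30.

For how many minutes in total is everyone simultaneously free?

60 minutes

Viktor → UTC: 03:30–04:30, 05:30–06:30, 07:00–07:30, 08:30–10:00.
Tomás → UTC: 08:00–11:00, 12:30–16:30.
Chen → UTC: 03:00–05:30, 06:30–07:00, 09:00–10:00, 10:30–11:30.
Viktor ∩ Tomás: 08:30–10:00.
Viktor ∩ Tomás ∩ Chen: 09:00–10:00.
Total common minutes: 60.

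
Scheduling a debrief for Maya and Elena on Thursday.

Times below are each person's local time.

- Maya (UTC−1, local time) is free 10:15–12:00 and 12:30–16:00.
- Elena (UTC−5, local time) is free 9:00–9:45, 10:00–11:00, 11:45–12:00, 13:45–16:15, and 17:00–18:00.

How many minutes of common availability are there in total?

120 minutes

Maya → UTC: 11:15–13:00, 13:30–17:00.
Elena → UTC: 14:00–14:45, 15:00–16:00, 16:45–17:00, 18:45–21:15, 22:00–23:00.
Maya ∩ Elena: 14:00–14:45, 15:00–16:00, 16:45–17:00.
Total common minutes: 45 + 60 + 15 = 120.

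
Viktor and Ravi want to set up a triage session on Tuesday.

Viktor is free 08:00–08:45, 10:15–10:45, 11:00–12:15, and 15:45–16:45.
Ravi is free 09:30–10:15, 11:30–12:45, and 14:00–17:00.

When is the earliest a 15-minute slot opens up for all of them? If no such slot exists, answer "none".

11:30

Viktor ∩ Ravi: 11:30–12:15, 15:45–16:45.
Windows ≥ 15 min: 11:30–12:15, 15:45–16:45.
Earliest such window starts at 11:30.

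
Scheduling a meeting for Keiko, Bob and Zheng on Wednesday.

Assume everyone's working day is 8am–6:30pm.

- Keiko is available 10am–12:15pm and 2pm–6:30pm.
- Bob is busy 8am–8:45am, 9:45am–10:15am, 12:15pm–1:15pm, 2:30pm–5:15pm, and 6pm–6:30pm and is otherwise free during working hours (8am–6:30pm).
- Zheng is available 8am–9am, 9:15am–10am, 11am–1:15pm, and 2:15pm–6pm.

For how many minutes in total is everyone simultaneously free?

135 minutes

Bob free within 08:00–18:30: 08:45–09:45, 10:15–12:15, 13:15–14:30, 17:15–18:00.
Keiko ∩ Bob: 10:15–12:15, 14:00–14:30, 17:15–18:00.
Keiko ∩ Bob ∩ Zheng: 11:00–12:15, 14:15–14:30, 17:15–18:00.
Total common minutes: 75 + 15 + 45 = 135.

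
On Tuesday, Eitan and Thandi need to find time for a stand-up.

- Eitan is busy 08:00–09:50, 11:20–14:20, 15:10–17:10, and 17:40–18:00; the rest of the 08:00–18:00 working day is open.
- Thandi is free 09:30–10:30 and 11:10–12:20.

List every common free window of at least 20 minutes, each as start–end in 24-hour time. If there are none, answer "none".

09:50–10:30

Eitan free within 08:00–18:00: 09:50–11:20, 14:20–15:10, 17:10–17:40.
Eitan ∩ Thandi: 09:50–10:30, 11:10–11:20.
Windows ≥ 20 min: 09:50–10:30.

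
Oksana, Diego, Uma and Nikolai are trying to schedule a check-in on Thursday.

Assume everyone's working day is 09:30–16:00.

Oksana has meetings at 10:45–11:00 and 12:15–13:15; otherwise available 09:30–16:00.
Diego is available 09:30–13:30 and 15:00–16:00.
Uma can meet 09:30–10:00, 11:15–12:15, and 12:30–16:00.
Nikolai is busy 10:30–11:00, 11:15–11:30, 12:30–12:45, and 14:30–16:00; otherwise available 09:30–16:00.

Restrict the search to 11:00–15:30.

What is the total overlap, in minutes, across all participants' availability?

60 minutes

Oksana free within 09:30–16:00: 09:30–10:45, 11:00–12:15, 13:15–16:00.
Nikolai free within 09:30–16:00: 09:30–10:30, 11:00–11:15, 11:30–12:30, 12:45–14:30.
Oksana ∩ Diego: 09:30–10:45, 11:00–12:15, 13:15–13:30, 15:00–16:00.
Oksana ∩ Diego ∩ Uma: 09:30–10:00, 11:15–12:15, 13:15–13:30, 15:00–16:00.
Oksana ∩ Diego ∩ Uma ∩ Nikolai: 09:30–10:00, 11:30–12:15, 13:15–13:30.
Restricted to 11:00–15:30: 11:30–12:15, 13:15–13:30.
Total common minutes: 45 + 15 = 60.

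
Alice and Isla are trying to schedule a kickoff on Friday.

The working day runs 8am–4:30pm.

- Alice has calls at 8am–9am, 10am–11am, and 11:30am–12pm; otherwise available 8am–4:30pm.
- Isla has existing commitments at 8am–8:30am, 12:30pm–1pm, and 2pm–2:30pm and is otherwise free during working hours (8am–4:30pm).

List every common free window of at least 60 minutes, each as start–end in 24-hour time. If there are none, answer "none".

09:00–10:00, 13:00–14:00, 14:30–16:30

Alice free within 08:00–16:30: 09:00–10:00, 11:00–11:30, 12:00–16:30.
Isla free within 08:00–16:30: 08:30–12:30, 13:00–14:00, 14:30–16:30.
Alice ∩ Isla: 09:00–10:00, 11:00–11:30, 12:00–12:30, 13:00–14:00, 14:30–16:30.
Windows ≥ 60 min: 09:00–10:00, 13:00–14:00, 14:30–16:30.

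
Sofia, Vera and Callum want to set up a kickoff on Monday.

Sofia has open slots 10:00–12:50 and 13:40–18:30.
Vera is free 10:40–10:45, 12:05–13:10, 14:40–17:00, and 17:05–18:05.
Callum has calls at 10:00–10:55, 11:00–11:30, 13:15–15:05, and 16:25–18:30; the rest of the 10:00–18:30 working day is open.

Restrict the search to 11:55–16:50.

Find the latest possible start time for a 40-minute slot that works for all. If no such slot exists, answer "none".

15:45

Callum free within 10:00–18:30: 10:55–11:00, 11:30–13:15, 15:05–16:25.
Sofia ∩ Vera: 10:40–10:45, 12:05–12:50, 14:40–17:00, 17:05–18:05.
Sofia ∩ Vera ∩ Callum: 12:05–12:50, 15:05–16:25.
Restricted to 11:55–16:50: 12:05–12:50, 15:05–16:25.
Windows ≥ 40 min: 12:05–12:50, 15:05–16:25.
Latest start in the last window 15:05–16:25 is 16:25 − 40 min = 15:45.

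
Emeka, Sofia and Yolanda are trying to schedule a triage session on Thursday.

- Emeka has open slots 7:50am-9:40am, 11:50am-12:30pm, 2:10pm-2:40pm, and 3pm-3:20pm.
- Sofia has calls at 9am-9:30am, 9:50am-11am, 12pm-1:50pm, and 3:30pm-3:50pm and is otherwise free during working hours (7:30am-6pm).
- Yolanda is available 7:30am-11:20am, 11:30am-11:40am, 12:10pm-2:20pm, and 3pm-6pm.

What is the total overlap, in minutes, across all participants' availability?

Sofia free within 07:30–18:00: 07:30–09:00, 09:30–09:50, 11:00–12:00, 13:50–15:30, 15:50–18:00.
Emeka ∩ Sofia: 07:50–09:00, 09:30–09:40, 11:50–12:00, 14:10–14:40, 15:00–15:20.
Emeka ∩ Sofia ∩ Yolanda: 07:50–09:00, 09:30–09:40, 14:10–14:20, 15:00–15:20.
Total common minutes: 70 + 10 + 10 + 20 = 110.

110 minutes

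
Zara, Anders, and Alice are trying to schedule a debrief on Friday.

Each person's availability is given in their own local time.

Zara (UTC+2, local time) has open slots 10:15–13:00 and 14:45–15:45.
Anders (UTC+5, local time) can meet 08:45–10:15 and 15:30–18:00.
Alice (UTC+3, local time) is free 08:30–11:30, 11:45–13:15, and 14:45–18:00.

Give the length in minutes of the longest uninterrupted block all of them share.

15 minutes

Zara → UTC: 08:15–11:00, 12:45–13:45.
Anders → UTC: 03:45–05:15, 10:30–13:00.
Alice → UTC: 05:30–08:30, 08:45–10:15, 11:45–15:00.
Zara ∩ Anders: 10:30–11:00, 12:45–13:00.
Zara ∩ Anders ∩ Alice: 12:45–13:00.
Single common window of 15 minutes.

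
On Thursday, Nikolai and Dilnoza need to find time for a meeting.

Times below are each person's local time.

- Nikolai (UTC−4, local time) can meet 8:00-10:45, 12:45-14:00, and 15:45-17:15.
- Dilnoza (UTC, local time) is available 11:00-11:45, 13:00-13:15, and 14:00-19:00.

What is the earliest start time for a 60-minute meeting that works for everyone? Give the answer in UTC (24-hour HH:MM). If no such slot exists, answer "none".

16:45

Nikolai → UTC: 12:00–14:45, 16:45–18:00, 19:45–21:15.
Dilnoza → UTC: 11:00–11:45, 13:00–13:15, 14:00–19:00.
Nikolai ∩ Dilnoza: 13:00–13:15, 14:00–14:45, 16:45–18:00.
Windows ≥ 60 min: 16:45–18:00.
Earliest such window starts at 16:45.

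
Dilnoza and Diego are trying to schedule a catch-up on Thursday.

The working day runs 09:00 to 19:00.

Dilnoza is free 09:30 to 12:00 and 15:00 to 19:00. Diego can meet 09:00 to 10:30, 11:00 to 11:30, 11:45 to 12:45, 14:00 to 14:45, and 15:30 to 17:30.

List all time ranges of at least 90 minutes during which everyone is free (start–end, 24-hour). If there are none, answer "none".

Dilnoza ∩ Diego: 09:30–10:30, 11:00–11:30, 11:45–12:00, 15:30–17:30.
Windows ≥ 90 min: 15:30–17:30.

15:30–17:30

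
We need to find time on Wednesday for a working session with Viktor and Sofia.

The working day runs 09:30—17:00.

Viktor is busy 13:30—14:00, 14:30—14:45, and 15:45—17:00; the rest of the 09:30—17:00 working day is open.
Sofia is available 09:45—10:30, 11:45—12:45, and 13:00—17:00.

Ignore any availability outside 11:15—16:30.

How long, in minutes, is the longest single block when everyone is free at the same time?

60 minutes

Viktor free within 09:30–17:00: 09:30–13:30, 14:00–14:30, 14:45–15:45.
Viktor ∩ Sofia: 09:45–10:30, 11:45–12:45, 13:00–13:30, 14:00–14:30, 14:45–15:45.
Restricted to 11:15–16:30: 11:45–12:45, 13:00–13:30, 14:00–14:30, 14:45–15:45.
Common window lengths: 60, 30, 30, 60 min; longest is 60.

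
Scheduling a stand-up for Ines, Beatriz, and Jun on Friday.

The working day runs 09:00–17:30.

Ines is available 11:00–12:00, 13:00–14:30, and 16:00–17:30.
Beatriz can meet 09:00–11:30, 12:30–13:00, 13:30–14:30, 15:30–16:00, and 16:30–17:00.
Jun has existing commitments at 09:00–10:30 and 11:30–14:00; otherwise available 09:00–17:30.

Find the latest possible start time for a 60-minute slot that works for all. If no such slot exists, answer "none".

none

Jun free within 09:00–17:30: 10:30–11:30, 14:00–17:30.
Ines ∩ Beatriz: 11:00–11:30, 13:30–14:30, 16:30–17:00.
Ines ∩ Beatriz ∩ Jun: 11:00–11:30, 14:00–14:30, 16:30–17:00.
Windows ≥ 60 min: (none).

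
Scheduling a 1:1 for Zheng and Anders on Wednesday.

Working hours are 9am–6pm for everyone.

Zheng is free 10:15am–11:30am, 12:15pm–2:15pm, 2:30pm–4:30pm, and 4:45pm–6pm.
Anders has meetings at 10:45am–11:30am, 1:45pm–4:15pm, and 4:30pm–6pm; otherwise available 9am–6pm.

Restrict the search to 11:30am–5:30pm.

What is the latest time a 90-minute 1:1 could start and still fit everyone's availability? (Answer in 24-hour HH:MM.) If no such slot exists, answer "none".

12:15

Anders free within 09:00–18:00: 09:00–10:45, 11:30–13:45, 16:15–16:30.
Zheng ∩ Anders: 10:15–10:45, 12:15–13:45, 16:15–16:30.
Restricted to 11:30–17:30: 12:15–13:45, 16:15–16:30.
Windows ≥ 90 min: 12:15–13:45.
Latest start in the last window 12:15–13:45 is 13:45 − 90 min = 12:15.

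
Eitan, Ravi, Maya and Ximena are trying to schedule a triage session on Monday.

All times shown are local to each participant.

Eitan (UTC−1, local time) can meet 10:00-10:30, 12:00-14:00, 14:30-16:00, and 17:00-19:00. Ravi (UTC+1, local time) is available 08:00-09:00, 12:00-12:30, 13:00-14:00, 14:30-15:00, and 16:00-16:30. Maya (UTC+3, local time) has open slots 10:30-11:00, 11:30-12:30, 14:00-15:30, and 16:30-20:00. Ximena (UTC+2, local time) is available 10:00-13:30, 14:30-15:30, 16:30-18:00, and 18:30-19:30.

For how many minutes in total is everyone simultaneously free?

30 minutes

Eitan → UTC: 11:00–11:30, 13:00–15:00, 15:30–17:00, 18:00–20:00.
Ravi → UTC: 07:00–08:00, 11:00–11:30, 12:00–13:00, 13:30–14:00, 15:00–15:30.
Maya → UTC: 07:30–08:00, 08:30–09:30, 11:00–12:30, 13:30–17:00.
Ximena → UTC: 08:00–11:30, 12:30–13:30, 14:30–16:00, 16:30–17:30.
Eitan ∩ Ravi: 11:00–11:30, 13:30–14:00.
Eitan ∩ Ravi ∩ Maya: 11:00–11:30, 13:30–14:00.
Eitan ∩ Ravi ∩ Maya ∩ Ximena: 11:00–11:30.
Total common minutes: 30.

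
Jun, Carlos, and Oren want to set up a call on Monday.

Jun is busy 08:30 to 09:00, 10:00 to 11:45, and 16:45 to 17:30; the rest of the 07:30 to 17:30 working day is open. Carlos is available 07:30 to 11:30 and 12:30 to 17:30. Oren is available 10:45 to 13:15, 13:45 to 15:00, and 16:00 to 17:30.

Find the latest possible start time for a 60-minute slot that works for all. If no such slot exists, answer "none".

Jun free within 07:30–17:30: 07:30–08:30, 09:00–10:00, 11:45–16:45.
Jun ∩ Carlos: 07:30–08:30, 09:00–10:00, 12:30–16:45.
Jun ∩ Carlos ∩ Oren: 12:30–13:15, 13:45–15:00, 16:00–16:45.
Windows ≥ 60 min: 13:45–15:00.
Latest start in the last window 13:45–15:00 is 15:00 − 60 min = 14:00.

14:00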